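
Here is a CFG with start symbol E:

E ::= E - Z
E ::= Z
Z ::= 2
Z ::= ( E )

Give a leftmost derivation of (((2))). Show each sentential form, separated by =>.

E => Z   [E ::= Z]
Z => (E)   [Z ::= ( E )]
(E) => (Z)   [E ::= Z]
(Z) => ((E))   [Z ::= ( E )]
((E)) => ((Z))   [E ::= Z]
((Z)) => (((E)))   [Z ::= ( E )]
(((E))) => (((Z)))   [E ::= Z]
(((Z))) => (((2)))   [Z ::= 2]

E=>Z=>(E)=>(Z)=>((E))=>((Z))=>(((E)))=>(((Z)))=>(((2)))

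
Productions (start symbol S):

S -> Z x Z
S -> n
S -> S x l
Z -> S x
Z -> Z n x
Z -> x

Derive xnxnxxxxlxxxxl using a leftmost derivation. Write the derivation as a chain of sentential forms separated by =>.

S => Sxl => ZxZxl => SxxZxl => SxlxxZxl => ZxZxlxxZxl => ZnxxZxlxxZxl => ZnxnxxZxlxxZxl => xnxnxxZxlxxZxl => xnxnxxxxlxxZxl => xnxnxxxxlxxxxl

S => Sxl   [S -> S x l]
Sxl => ZxZxl   [S -> Z x Z]
ZxZxl => SxxZxl   [Z -> S x]
SxxZxl => SxlxxZxl   [S -> S x l]
SxlxxZxl => ZxZxlxxZxl   [S -> Z x Z]
ZxZxlxxZxl => ZnxxZxlxxZxl   [Z -> Z n x]
ZnxxZxlxxZxl => ZnxnxxZxlxxZxl   [Z -> Z n x]
ZnxnxxZxlxxZxl => xnxnxxZxlxxZxl   [Z -> x]
xnxnxxZxlxxZxl => xnxnxxxxlxxZxl   [Z -> x]
xnxnxxxxlxxZxl => xnxnxxxxlxxxxl   [Z -> x]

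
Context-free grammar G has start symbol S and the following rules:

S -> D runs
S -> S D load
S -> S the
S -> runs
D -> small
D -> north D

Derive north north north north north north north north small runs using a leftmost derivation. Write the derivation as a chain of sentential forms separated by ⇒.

S ⇒ D runs ⇒ north D runs ⇒ north north D runs ⇒ north north north D runs ⇒ north north north north D runs ⇒ north north north north north D runs ⇒ north north north north north north D runs ⇒ north north north north north north north D runs ⇒ north north north north north north north north D runs ⇒ north north north north north north north north small runs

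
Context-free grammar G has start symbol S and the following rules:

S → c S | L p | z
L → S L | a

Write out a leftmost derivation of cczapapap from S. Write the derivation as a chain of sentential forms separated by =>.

S => cS   [S → c S]
cS => ccS   [S → c S]
ccS => ccLp   [S → L p]
ccLp => ccSLp   [L → S L]
ccSLp => ccLpLp   [S → L p]
ccLpLp => ccSLpLp   [L → S L]
ccSLpLp => ccLpLpLp   [S → L p]
ccLpLpLp => ccSLpLpLp   [L → S L]
ccSLpLpLp => cczLpLpLp   [S → z]
cczLpLpLp => cczapLpLp   [L → a]
cczapLpLp => cczapapLp   [L → a]
cczapapLp => cczapapap   [L → a]

S => cS => ccS => ccLp => ccSLp => ccLpLp => ccSLpLp => ccLpLpLp => ccSLpLpLp => cczLpLpLp => cczapLpLp => cczapapLp => cczapapap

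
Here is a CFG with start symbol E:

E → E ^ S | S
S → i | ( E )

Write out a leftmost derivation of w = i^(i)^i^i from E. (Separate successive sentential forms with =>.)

E=>E^S=>E^S^S=>E^S^S^S=>S^S^S^S=>i^S^S^S=>i^(E)^S^S=>i^(S)^S^S=>i^(i)^S^S=>i^(i)^i^S=>i^(i)^i^i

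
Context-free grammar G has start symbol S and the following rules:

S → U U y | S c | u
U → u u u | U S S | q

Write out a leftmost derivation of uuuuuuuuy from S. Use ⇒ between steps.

S ⇒ UUy   [S → U U y]
UUy ⇒ USSUy   [U → U S S]
USSUy ⇒ uuuSSUy   [U → u u u]
uuuSSUy ⇒ uuuuSUy   [S → u]
uuuuSUy ⇒ uuuuuUy   [S → u]
uuuuuUy ⇒ uuuuuuuuy   [U → u u u]

S⇒UUy⇒USSUy⇒uuuSSUy⇒uuuuSUy⇒uuuuuUy⇒uuuuuuuuy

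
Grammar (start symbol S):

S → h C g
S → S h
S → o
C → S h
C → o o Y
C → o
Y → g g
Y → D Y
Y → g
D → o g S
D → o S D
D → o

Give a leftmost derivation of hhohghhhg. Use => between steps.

S => hCg => hShg => hShhg => hShhhg => hhCghhhg => hhShghhhg => hhohghhhg

S => hCg   [S → h C g]
hCg => hShg   [C → S h]
hShg => hShhg   [S → S h]
hShhg => hShhhg   [S → S h]
hShhhg => hhCghhhg   [S → h C g]
hhCghhhg => hhShghhhg   [C → S h]
hhShghhhg => hhohghhhg   [S → o]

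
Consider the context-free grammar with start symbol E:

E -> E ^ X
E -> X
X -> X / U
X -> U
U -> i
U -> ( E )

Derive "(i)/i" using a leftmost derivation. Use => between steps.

E => X => X/U => U/U => (E)/U => (X)/U => (U)/U => (i)/U => (i)/i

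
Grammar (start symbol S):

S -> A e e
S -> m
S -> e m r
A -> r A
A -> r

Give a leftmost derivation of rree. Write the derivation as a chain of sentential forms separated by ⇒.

S⇒Aee⇒rAee⇒rree

S ⇒ Aee   [S -> A e e]
Aee ⇒ rAee   [A -> r A]
rAee ⇒ rree   [A -> r]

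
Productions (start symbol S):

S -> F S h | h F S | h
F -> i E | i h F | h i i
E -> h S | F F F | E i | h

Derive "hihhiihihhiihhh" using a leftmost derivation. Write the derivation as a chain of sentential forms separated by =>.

S => hFS   [S -> h F S]
hFS => hihFS   [F -> i h F]
hihFS => hihhiiS   [F -> h i i]
hihhiiS => hihhiihFS   [S -> h F S]
hihhiihFS => hihhiihiES   [F -> i E]
hihhiihiES => hihhiihihSS   [E -> h S]
hihhiihihSS => hihhiihihFShS   [S -> F S h]
hihhiihihFShS => hihhiihihhiiShS   [F -> h i i]
hihhiihihhiiShS => hihhiihihhiihhS   [S -> h]
hihhiihihhiihhS => hihhiihihhiihhh   [S -> h]

S => hFS => hihFS => hihhiiS => hihhiihFS => hihhiihiES => hihhiihihSS => hihhiihihFShS => hihhiihihhiiShS => hihhiihihhiihhS => hihhiihihhiihhh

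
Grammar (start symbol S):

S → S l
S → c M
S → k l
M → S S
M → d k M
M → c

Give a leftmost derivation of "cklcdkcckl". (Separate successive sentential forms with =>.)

S => cM   [S → c M]
cM => cSS   [M → S S]
cSS => cklS   [S → k l]
cklS => cklcM   [S → c M]
cklcM => cklcdkM   [M → d k M]
cklcdkM => cklcdkSS   [M → S S]
cklcdkSS => cklcdkcMS   [S → c M]
cklcdkcMS => cklcdkccS   [M → c]
cklcdkccS => cklcdkcckl   [S → k l]

S=>cM=>cSS=>cklS=>cklcM=>cklcdkM=>cklcdkSS=>cklcdkcMS=>cklcdkccS=>cklcdkcckl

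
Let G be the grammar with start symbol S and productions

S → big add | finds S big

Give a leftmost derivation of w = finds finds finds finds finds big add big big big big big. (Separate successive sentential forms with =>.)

S => finds S big => finds finds S big big => finds finds finds S big big big => finds finds finds finds S big big big big => finds finds finds finds finds S big big big big big => finds finds finds finds finds big add big big big big big

S => finds S big   [S → finds S big]
finds S big => finds finds S big big   [S → finds S big]
finds finds S big big => finds finds finds S big big big   [S → finds S big]
finds finds finds S big big big => finds finds finds finds S big big big big   [S → finds S big]
finds finds finds finds S big big big big => finds finds finds finds finds S big big big big big   [S → finds S big]
finds finds finds finds finds S big big big big big => finds finds finds finds finds big add big big big big big   [S → big add]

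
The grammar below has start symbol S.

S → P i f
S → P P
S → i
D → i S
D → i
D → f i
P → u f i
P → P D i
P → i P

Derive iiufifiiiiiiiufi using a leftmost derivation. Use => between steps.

S => PP   [S → P P]
PP => PDiP   [P → P D i]
PDiP => iPDiP   [P → i P]
iPDiP => iPDiDiP   [P → P D i]
iPDiDiP => iiPDiDiP   [P → i P]
iiPDiDiP => iiPDiDiDiP   [P → P D i]
iiPDiDiDiP => iiufiDiDiDiP   [P → u f i]
iiufiDiDiDiP => iiufifiiDiDiP   [D → f i]
iiufifiiDiDiP => iiufifiiiSiDiP   [D → i S]
iiufifiiiSiDiP => iiufifiiiiiDiP   [S → i]
iiufifiiiiiDiP => iiufifiiiiiiiP   [D → i]
iiufifiiiiiiiP => iiufifiiiiiiiufi   [P → u f i]

S => PP => PDiP => iPDiP => iPDiDiP => iiPDiDiP => iiPDiDiDiP => iiufiDiDiDiP => iiufifiiDiDiP => iiufifiiiSiDiP => iiufifiiiiiDiP => iiufifiiiiiiiP => iiufifiiiiiiiufi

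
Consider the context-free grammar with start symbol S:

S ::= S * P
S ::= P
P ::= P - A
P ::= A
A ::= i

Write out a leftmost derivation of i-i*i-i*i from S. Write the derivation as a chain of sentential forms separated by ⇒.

S⇒S*P⇒S*P*P⇒P*P*P⇒P-A*P*P⇒A-A*P*P⇒i-A*P*P⇒i-i*P*P⇒i-i*P-A*P⇒i-i*A-A*P⇒i-i*i-A*P⇒i-i*i-i*P⇒i-i*i-i*A⇒i-i*i-i*i

S ⇒ S*P   [S ::= S * P]
S*P ⇒ S*P*P   [S ::= S * P]
S*P*P ⇒ P*P*P   [S ::= P]
P*P*P ⇒ P-A*P*P   [P ::= P - A]
P-A*P*P ⇒ A-A*P*P   [P ::= A]
A-A*P*P ⇒ i-A*P*P   [A ::= i]
i-A*P*P ⇒ i-i*P*P   [A ::= i]
i-i*P*P ⇒ i-i*P-A*P   [P ::= P - A]
i-i*P-A*P ⇒ i-i*A-A*P   [P ::= A]
i-i*A-A*P ⇒ i-i*i-A*P   [A ::= i]
i-i*i-A*P ⇒ i-i*i-i*P   [A ::= i]
i-i*i-i*P ⇒ i-i*i-i*A   [P ::= A]
i-i*i-i*A ⇒ i-i*i-i*i   [A ::= i]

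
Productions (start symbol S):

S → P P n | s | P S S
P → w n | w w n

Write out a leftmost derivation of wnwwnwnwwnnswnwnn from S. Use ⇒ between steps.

S⇒PSS⇒wnSS⇒wnPSSS⇒wnwwnSSS⇒wnwwnPPnSS⇒wnwwnwnPnSS⇒wnwwnwnwwnnSS⇒wnwwnwnwwnnsS⇒wnwwnwnwwnnsPPn⇒wnwwnwnwwnnswnPn⇒wnwwnwnwwnnswnwnn

S ⇒ PSS   [S → P S S]
PSS ⇒ wnSS   [P → w n]
wnSS ⇒ wnPSSS   [S → P S S]
wnPSSS ⇒ wnwwnSSS   [P → w w n]
wnwwnSSS ⇒ wnwwnPPnSS   [S → P P n]
wnwwnPPnSS ⇒ wnwwnwnPnSS   [P → w n]
wnwwnwnPnSS ⇒ wnwwnwnwwnnSS   [P → w w n]
wnwwnwnwwnnSS ⇒ wnwwnwnwwnnsS   [S → s]
wnwwnwnwwnnsS ⇒ wnwwnwnwwnnsPPn   [S → P P n]
wnwwnwnwwnnsPPn ⇒ wnwwnwnwwnnswnPn   [P → w n]
wnwwnwnwwnnswnPn ⇒ wnwwnwnwwnnswnwnn   [P → w n]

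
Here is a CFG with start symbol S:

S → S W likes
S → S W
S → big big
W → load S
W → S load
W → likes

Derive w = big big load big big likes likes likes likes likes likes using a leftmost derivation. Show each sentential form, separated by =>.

S => S W => S W likes W => S W W likes W => S W W W likes W => S W likes W W W likes W => big big W likes W W W likes W => big big load S likes W W W likes W => big big load big big likes W W W likes W => big big load big big likes likes W W likes W => big big load big big likes likes likes W likes W => big big load big big likes likes likes likes likes W => big big load big big likes likes likes likes likes likes

S => S W   [S → S W]
S W => S W likes W   [S → S W likes]
S W likes W => S W W likes W   [S → S W]
S W W likes W => S W W W likes W   [S → S W]
S W W W likes W => S W likes W W W likes W   [S → S W likes]
S W likes W W W likes W => big big W likes W W W likes W   [S → big big]
big big W likes W W W likes W => big big load S likes W W W likes W   [W → load S]
big big load S likes W W W likes W => big big load big big likes W W W likes W   [S → big big]
big big load big big likes W W W likes W => big big load big big likes likes W W likes W   [W → likes]
big big load big big likes likes W W likes W => big big load big big likes likes likes W likes W   [W → likes]
big big load big big likes likes likes W likes W => big big load big big likes likes likes likes likes W   [W → likes]
big big load big big likes likes likes likes likes W => big big load big big likes likes likes likes likes likes   [W → likes]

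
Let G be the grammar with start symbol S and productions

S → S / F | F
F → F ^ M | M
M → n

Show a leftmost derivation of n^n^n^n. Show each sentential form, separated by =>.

S => F   [S → F]
F => F^M   [F → F ^ M]
F^M => F^M^M   [F → F ^ M]
F^M^M => F^M^M^M   [F → F ^ M]
F^M^M^M => M^M^M^M   [F → M]
M^M^M^M => n^M^M^M   [M → n]
n^M^M^M => n^n^M^M   [M → n]
n^n^M^M => n^n^n^M   [M → n]
n^n^n^M => n^n^n^n   [M → n]

S=>F=>F^M=>F^M^M=>F^M^M^M=>M^M^M^M=>n^M^M^M=>n^n^M^M=>n^n^n^M=>n^n^n^n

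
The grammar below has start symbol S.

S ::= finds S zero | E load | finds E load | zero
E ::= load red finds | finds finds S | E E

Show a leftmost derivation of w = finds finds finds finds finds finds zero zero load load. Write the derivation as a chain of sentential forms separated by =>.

S => finds E load => finds finds finds S load => finds finds finds E load load => finds finds finds finds finds S load load => finds finds finds finds finds finds S zero load load => finds finds finds finds finds finds zero zero load load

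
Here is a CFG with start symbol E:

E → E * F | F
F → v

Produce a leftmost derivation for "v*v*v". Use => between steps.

E => E*F   [E → E * F]
E*F => E*F*F   [E → E * F]
E*F*F => F*F*F   [E → F]
F*F*F => v*F*F   [F → v]
v*F*F => v*v*F   [F → v]
v*v*F => v*v*v   [F → v]

E=>E*F=>E*F*F=>F*F*F=>v*F*F=>v*v*F=>v*v*v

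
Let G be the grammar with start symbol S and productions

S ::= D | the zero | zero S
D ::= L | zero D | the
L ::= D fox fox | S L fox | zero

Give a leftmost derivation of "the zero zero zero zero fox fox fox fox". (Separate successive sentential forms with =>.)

S => D => L => S L fox => the zero L fox => the zero D fox fox fox => the zero L fox fox fox => the zero S L fox fox fox fox => the zero D L fox fox fox fox => the zero zero D L fox fox fox fox => the zero zero L L fox fox fox fox => the zero zero zero L fox fox fox fox => the zero zero zero zero fox fox fox fox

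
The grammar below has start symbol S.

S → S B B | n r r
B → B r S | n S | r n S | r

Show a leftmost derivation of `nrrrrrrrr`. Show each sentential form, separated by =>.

S => SBB => SBBBB => SBBBBBB => nrrBBBBBB => nrrrBBBBB => nrrrrBBBB => nrrrrrBBB => nrrrrrrBB => nrrrrrrrB => nrrrrrrrr

S => SBB   [S → S B B]
SBB => SBBBB   [S → S B B]
SBBBB => SBBBBBB   [S → S B B]
SBBBBBB => nrrBBBBBB   [S → n r r]
nrrBBBBBB => nrrrBBBBB   [B → r]
nrrrBBBBB => nrrrrBBBB   [B → r]
nrrrrBBBB => nrrrrrBBB   [B → r]
nrrrrrBBB => nrrrrrrBB   [B → r]
nrrrrrrBB => nrrrrrrrB   [B → r]
nrrrrrrrB => nrrrrrrrr   [B → r]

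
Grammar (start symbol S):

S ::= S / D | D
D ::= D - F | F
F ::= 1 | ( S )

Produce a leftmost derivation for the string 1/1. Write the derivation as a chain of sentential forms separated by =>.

S => S/D   [S ::= S / D]
S/D => D/D   [S ::= D]
D/D => F/D   [D ::= F]
F/D => 1/D   [F ::= 1]
1/D => 1/F   [D ::= F]
1/F => 1/1   [F ::= 1]

S => S/D => D/D => F/D => 1/D => 1/F => 1/1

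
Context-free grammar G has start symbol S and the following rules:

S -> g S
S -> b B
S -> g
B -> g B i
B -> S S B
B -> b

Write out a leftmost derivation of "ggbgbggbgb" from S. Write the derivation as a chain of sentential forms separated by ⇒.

S ⇒ gS ⇒ ggS ⇒ ggbB ⇒ ggbSSB ⇒ ggbgSSB ⇒ ggbgbBSB ⇒ ggbgbSSBSB ⇒ ggbgbgSBSB ⇒ ggbgbggBSB ⇒ ggbgbggbSB ⇒ ggbgbggbgB ⇒ ggbgbggbgb

S ⇒ gS   [S -> g S]
gS ⇒ ggS   [S -> g S]
ggS ⇒ ggbB   [S -> b B]
ggbB ⇒ ggbSSB   [B -> S S B]
ggbSSB ⇒ ggbgSSB   [S -> g S]
ggbgSSB ⇒ ggbgbBSB   [S -> b B]
ggbgbBSB ⇒ ggbgbSSBSB   [B -> S S B]
ggbgbSSBSB ⇒ ggbgbgSBSB   [S -> g]
ggbgbgSBSB ⇒ ggbgbggBSB   [S -> g]
ggbgbggBSB ⇒ ggbgbggbSB   [B -> b]
ggbgbggbSB ⇒ ggbgbggbgB   [S -> g]
ggbgbggbgB ⇒ ggbgbggbgb   [B -> b]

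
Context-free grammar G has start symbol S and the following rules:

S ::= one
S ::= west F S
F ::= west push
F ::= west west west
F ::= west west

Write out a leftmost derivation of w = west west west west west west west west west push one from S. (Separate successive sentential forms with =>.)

S => west F S => west west west S => west west west west F S => west west west west west west west S => west west west west west west west west F S => west west west west west west west west west push S => west west west west west west west west west push one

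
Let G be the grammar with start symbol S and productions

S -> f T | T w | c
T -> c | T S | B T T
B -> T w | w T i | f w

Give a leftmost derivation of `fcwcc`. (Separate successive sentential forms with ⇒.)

S ⇒ fT ⇒ fBTT ⇒ fTwTT ⇒ fcwTT ⇒ fcwcT ⇒ fcwcc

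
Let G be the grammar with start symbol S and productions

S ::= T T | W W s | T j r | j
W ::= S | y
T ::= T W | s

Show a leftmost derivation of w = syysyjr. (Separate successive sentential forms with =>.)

S => Tjr => TWjr => TWWjr => sWWjr => sSWjr => sWWsWjr => syWsWjr => syysWjr => syysyjr

S => Tjr   [S ::= T j r]
Tjr => TWjr   [T ::= T W]
TWjr => TWWjr   [T ::= T W]
TWWjr => sWWjr   [T ::= s]
sWWjr => sSWjr   [W ::= S]
sSWjr => sWWsWjr   [S ::= W W s]
sWWsWjr => syWsWjr   [W ::= y]
syWsWjr => syysWjr   [W ::= y]
syysWjr => syysyjr   [W ::= y]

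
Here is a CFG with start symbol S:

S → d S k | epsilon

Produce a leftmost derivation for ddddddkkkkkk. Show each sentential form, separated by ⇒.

S ⇒ dSk   [S → d S k]
dSk ⇒ ddSkk   [S → d S k]
ddSkk ⇒ dddSkkk   [S → d S k]
dddSkkk ⇒ ddddSkkkk   [S → d S k]
ddddSkkkk ⇒ dddddSkkkkk   [S → d S k]
dddddSkkkkk ⇒ ddddddSkkkkkk   [S → d S k]
ddddddSkkkkkk ⇒ ddddddkkkkkk   [S → epsilon]

S ⇒ dSk ⇒ ddSkk ⇒ dddSkkk ⇒ ddddSkkkk ⇒ dddddSkkkkk ⇒ ddddddSkkkkkk ⇒ ddddddkkkkkk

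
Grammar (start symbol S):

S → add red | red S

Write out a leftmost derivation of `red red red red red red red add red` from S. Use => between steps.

S => red S   [S → red S]
red S => red red S   [S → red S]
red red S => red red red S   [S → red S]
red red red S => red red red red S   [S → red S]
red red red red S => red red red red red S   [S → red S]
red red red red red S => red red red red red red S   [S → red S]
red red red red red red S => red red red red red red red S   [S → red S]
red red red red red red red S => red red red red red red red add red   [S → add red]

S => red S => red red S => red red red S => red red red red S => red red red red red S => red red red red red red S => red red red red red red red S => red red red red red red red add red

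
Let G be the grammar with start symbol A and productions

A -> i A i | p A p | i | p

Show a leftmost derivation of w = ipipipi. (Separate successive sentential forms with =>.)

A => iAi   [A -> i A i]
iAi => ipApi   [A -> p A p]
ipApi => ipiAipi   [A -> i A i]
ipiAipi => ipipipi   [A -> p]

A=>iAi=>ipApi=>ipiAipi=>ipipipi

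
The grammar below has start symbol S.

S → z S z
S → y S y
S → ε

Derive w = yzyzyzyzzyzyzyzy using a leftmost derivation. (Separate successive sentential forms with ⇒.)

S ⇒ ySy   [S → y S y]
ySy ⇒ yzSzy   [S → z S z]
yzSzy ⇒ yzySyzy   [S → y S y]
yzySyzy ⇒ yzyzSzyzy   [S → z S z]
yzyzSzyzy ⇒ yzyzySyzyzy   [S → y S y]
yzyzySyzyzy ⇒ yzyzyzSzyzyzy   [S → z S z]
yzyzyzSzyzyzy ⇒ yzyzyzySyzyzyzy   [S → y S y]
yzyzyzySyzyzyzy ⇒ yzyzyzyzSzyzyzyzy   [S → z S z]
yzyzyzyzSzyzyzyzy ⇒ yzyzyzyzzyzyzyzy   [S → ε]

S ⇒ ySy ⇒ yzSzy ⇒ yzySyzy ⇒ yzyzSzyzy ⇒ yzyzySyzyzy ⇒ yzyzyzSzyzyzy ⇒ yzyzyzySyzyzyzy ⇒ yzyzyzyzSzyzyzyzy ⇒ yzyzyzyzzyzyzyzy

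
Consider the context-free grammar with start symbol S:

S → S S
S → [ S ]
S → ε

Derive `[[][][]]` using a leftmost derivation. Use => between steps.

S=>[S]=>[SS]=>[[S]S]=>[[]S]=>[[]SS]=>[[][S]S]=>[[][]S]=>[[][][S]]=>[[][][]]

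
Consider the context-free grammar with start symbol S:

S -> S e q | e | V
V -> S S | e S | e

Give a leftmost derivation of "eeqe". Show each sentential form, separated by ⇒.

S⇒V⇒SS⇒SeqS⇒VeqS⇒eeqS⇒eeqe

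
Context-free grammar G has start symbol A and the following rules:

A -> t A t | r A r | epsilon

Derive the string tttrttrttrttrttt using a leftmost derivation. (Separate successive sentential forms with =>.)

A=>tAt=>ttAtt=>tttAttt=>tttrArttt=>tttrtAtrttt=>tttrttAttrttt=>tttrttrArttrttt=>tttrttrtAtrttrttt=>tttrttrttrttrttt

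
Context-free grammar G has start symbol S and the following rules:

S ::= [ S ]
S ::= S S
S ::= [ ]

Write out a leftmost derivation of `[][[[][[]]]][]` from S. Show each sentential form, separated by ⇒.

S ⇒ SS   [S ::= S S]
SS ⇒ []S   [S ::= [ ]]
[]S ⇒ []SS   [S ::= S S]
[]SS ⇒ [][S]S   [S ::= [ S ]]
[][S]S ⇒ [][[S]]S   [S ::= [ S ]]
[][[S]]S ⇒ [][[SS]]S   [S ::= S S]
[][[SS]]S ⇒ [][[[]S]]S   [S ::= [ ]]
[][[[]S]]S ⇒ [][[[][S]]]S   [S ::= [ S ]]
[][[[][S]]]S ⇒ [][[[][[]]]]S   [S ::= [ ]]
[][[[][[]]]]S ⇒ [][[[][[]]]][]   [S ::= [ ]]

S⇒SS⇒[]S⇒[]SS⇒[][S]S⇒[][[S]]S⇒[][[SS]]S⇒[][[[]S]]S⇒[][[[][S]]]S⇒[][[[][[]]]]S⇒[][[[][[]]]][]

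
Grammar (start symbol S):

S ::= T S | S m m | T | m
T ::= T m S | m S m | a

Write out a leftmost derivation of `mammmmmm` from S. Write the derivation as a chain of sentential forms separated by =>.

S=>T=>TmS=>mSmmS=>mTSmmS=>mTmSSmmS=>mamSSmmS=>mammSmmS=>mammmmmS=>mammmmmm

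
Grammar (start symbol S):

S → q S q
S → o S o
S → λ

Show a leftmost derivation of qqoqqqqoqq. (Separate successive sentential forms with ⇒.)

S ⇒ qSq ⇒ qqSqq ⇒ qqoSoqq ⇒ qqoqSqoqq ⇒ qqoqqSqqoqq ⇒ qqoqqqqoqq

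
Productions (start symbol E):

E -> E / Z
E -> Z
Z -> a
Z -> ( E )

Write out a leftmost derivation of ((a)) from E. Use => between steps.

E => Z => (E) => (Z) => ((E)) => ((Z)) => ((a))

E => Z   [E -> Z]
Z => (E)   [Z -> ( E )]
(E) => (Z)   [E -> Z]
(Z) => ((E))   [Z -> ( E )]
((E)) => ((Z))   [E -> Z]
((Z)) => ((a))   [Z -> a]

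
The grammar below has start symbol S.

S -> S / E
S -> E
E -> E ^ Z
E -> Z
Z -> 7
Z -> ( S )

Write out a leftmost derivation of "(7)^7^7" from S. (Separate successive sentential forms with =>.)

S => E => E^Z => E^Z^Z => Z^Z^Z => (S)^Z^Z => (E)^Z^Z => (Z)^Z^Z => (7)^Z^Z => (7)^7^Z => (7)^7^7

S => E   [S -> E]
E => E^Z   [E -> E ^ Z]
E^Z => E^Z^Z   [E -> E ^ Z]
E^Z^Z => Z^Z^Z   [E -> Z]
Z^Z^Z => (S)^Z^Z   [Z -> ( S )]
(S)^Z^Z => (E)^Z^Z   [S -> E]
(E)^Z^Z => (Z)^Z^Z   [E -> Z]
(Z)^Z^Z => (7)^Z^Z   [Z -> 7]
(7)^Z^Z => (7)^7^Z   [Z -> 7]
(7)^7^Z => (7)^7^7   [Z -> 7]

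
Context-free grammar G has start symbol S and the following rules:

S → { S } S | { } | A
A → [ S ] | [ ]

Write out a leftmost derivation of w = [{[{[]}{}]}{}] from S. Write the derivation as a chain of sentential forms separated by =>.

S => A => [S] => [{S}S] => [{A}S] => [{[S]}S] => [{[{S}S]}S] => [{[{A}S]}S] => [{[{[]}S]}S] => [{[{[]}{}]}S] => [{[{[]}{}]}{}]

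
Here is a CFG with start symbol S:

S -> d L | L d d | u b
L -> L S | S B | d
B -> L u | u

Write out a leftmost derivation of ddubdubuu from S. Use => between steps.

S => dL   [S -> d L]
dL => dSB   [L -> S B]
dSB => ddLB   [S -> d L]
ddLB => ddSBB   [L -> S B]
ddSBB => ddubBB   [S -> u b]
ddubBB => ddubLuB   [B -> L u]
ddubLuB => ddubLSuB   [L -> L S]
ddubLSuB => ddubdSuB   [L -> d]
ddubdSuB => ddubdubuB   [S -> u b]
ddubdubuB => ddubdubuu   [B -> u]

S=>dL=>dSB=>ddLB=>ddSBB=>ddubBB=>ddubLuB=>ddubLSuB=>ddubdSuB=>ddubdubuB=>ddubdubuu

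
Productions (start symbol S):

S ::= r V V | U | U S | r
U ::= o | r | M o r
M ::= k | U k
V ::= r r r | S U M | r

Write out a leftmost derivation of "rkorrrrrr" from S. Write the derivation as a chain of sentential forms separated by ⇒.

S ⇒ US   [S ::= U S]
US ⇒ MorS   [U ::= M o r]
MorS ⇒ UkorS   [M ::= U k]
UkorS ⇒ rkorS   [U ::= r]
rkorS ⇒ rkorrVV   [S ::= r V V]
rkorrVV ⇒ rkorrrV   [V ::= r]
rkorrrV ⇒ rkorrrrrr   [V ::= r r r]

S⇒US⇒MorS⇒UkorS⇒rkorS⇒rkorrVV⇒rkorrrV⇒rkorrrrrr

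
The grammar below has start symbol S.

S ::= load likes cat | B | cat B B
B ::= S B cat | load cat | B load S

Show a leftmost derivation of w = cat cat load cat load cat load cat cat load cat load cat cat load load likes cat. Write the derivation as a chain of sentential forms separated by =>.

S => B => B load S => S B cat load S => cat B B B cat load S => cat S B cat B B cat load S => cat cat B B B cat B B cat load S => cat cat load cat B B cat B B cat load S => cat cat load cat load cat B cat B B cat load S => cat cat load cat load cat load cat cat B B cat load S => cat cat load cat load cat load cat cat load cat B cat load S => cat cat load cat load cat load cat cat load cat load cat cat load S => cat cat load cat load cat load cat cat load cat load cat cat load load likes cat

S => B   [S ::= B]
B => B load S   [B ::= B load S]
B load S => S B cat load S   [B ::= S B cat]
S B cat load S => cat B B B cat load S   [S ::= cat B B]
cat B B B cat load S => cat S B cat B B cat load S   [B ::= S B cat]
cat S B cat B B cat load S => cat cat B B B cat B B cat load S   [S ::= cat B B]
cat cat B B B cat B B cat load S => cat cat load cat B B cat B B cat load S   [B ::= load cat]
cat cat load cat B B cat B B cat load S => cat cat load cat load cat B cat B B cat load S   [B ::= load cat]
cat cat load cat load cat B cat B B cat load S => cat cat load cat load cat load cat cat B B cat load S   [B ::= load cat]
cat cat load cat load cat load cat cat B B cat load S => cat cat load cat load cat load cat cat load cat B cat load S   [B ::= load cat]
cat cat load cat load cat load cat cat load cat B cat load S => cat cat load cat load cat load cat cat load cat load cat cat load S   [B ::= load cat]
cat cat load cat load cat load cat cat load cat load cat cat load S => cat cat load cat load cat load cat cat load cat load cat cat load load likes cat   [S ::= load likes cat]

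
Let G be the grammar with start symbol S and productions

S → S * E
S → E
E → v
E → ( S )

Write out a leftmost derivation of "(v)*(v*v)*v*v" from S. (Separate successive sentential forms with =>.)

S => S*E => S*E*E => S*E*E*E => E*E*E*E => (S)*E*E*E => (E)*E*E*E => (v)*E*E*E => (v)*(S)*E*E => (v)*(S*E)*E*E => (v)*(E*E)*E*E => (v)*(v*E)*E*E => (v)*(v*v)*E*E => (v)*(v*v)*v*E => (v)*(v*v)*v*v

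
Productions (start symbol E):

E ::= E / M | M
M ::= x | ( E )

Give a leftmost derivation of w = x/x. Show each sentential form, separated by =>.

E => E/M => M/M => x/M => x/x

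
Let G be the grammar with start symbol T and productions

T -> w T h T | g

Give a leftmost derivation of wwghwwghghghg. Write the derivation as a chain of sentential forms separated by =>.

T => wThT => wwThThT => wwghThT => wwghwThThT => wwghwwThThThT => wwghwwghThThT => wwghwwghghThT => wwghwwghghghT => wwghwwghghghg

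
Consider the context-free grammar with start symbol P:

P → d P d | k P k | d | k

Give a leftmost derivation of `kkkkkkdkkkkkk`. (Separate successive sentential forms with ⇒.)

P ⇒ kPk   [P → k P k]
kPk ⇒ kkPkk   [P → k P k]
kkPkk ⇒ kkkPkkk   [P → k P k]
kkkPkkk ⇒ kkkkPkkkk   [P → k P k]
kkkkPkkkk ⇒ kkkkkPkkkkk   [P → k P k]
kkkkkPkkkkk ⇒ kkkkkkPkkkkkk   [P → k P k]
kkkkkkPkkkkkk ⇒ kkkkkkdkkkkkk   [P → d]

P ⇒ kPk ⇒ kkPkk ⇒ kkkPkkk ⇒ kkkkPkkkk ⇒ kkkkkPkkkkk ⇒ kkkkkkPkkkkkk ⇒ kkkkkkdkkkkkk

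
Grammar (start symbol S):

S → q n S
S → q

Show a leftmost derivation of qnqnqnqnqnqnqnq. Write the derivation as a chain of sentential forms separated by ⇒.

S⇒qnS⇒qnqnS⇒qnqnqnS⇒qnqnqnqnS⇒qnqnqnqnqnS⇒qnqnqnqnqnqnS⇒qnqnqnqnqnqnqnS⇒qnqnqnqnqnqnqnq

S ⇒ qnS   [S → q n S]
qnS ⇒ qnqnS   [S → q n S]
qnqnS ⇒ qnqnqnS   [S → q n S]
qnqnqnS ⇒ qnqnqnqnS   [S → q n S]
qnqnqnqnS ⇒ qnqnqnqnqnS   [S → q n S]
qnqnqnqnqnS ⇒ qnqnqnqnqnqnS   [S → q n S]
qnqnqnqnqnqnS ⇒ qnqnqnqnqnqnqnS   [S → q n S]
qnqnqnqnqnqnqnS ⇒ qnqnqnqnqnqnqnq   [S → q]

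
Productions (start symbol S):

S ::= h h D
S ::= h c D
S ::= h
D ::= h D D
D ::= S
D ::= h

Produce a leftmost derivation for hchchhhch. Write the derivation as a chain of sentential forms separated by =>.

S => hcD   [S ::= h c D]
hcD => hcS   [D ::= S]
hcS => hchcD   [S ::= h c D]
hchcD => hchchDD   [D ::= h D D]
hchchDD => hchchSD   [D ::= S]
hchchSD => hchchhD   [S ::= h]
hchchhD => hchchhS   [D ::= S]
hchchhS => hchchhhcD   [S ::= h c D]
hchchhhcD => hchchhhcS   [D ::= S]
hchchhhcS => hchchhhch   [S ::= h]

S => hcD => hcS => hchcD => hchchDD => hchchSD => hchchhD => hchchhS => hchchhhcD => hchchhhcS => hchchhhch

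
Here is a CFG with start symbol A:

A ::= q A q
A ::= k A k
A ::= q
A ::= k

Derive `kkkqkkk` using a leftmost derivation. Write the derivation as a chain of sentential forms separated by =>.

A => kAk   [A ::= k A k]
kAk => kkAkk   [A ::= k A k]
kkAkk => kkkAkkk   [A ::= k A k]
kkkAkkk => kkkqkkk   [A ::= q]

A => kAk => kkAkk => kkkAkkk => kkkqkkk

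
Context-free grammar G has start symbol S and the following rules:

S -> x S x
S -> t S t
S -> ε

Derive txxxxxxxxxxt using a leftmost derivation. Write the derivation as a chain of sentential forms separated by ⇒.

S ⇒ tSt ⇒ txSxt ⇒ txxSxxt ⇒ txxxSxxxt ⇒ txxxxSxxxxt ⇒ txxxxxSxxxxxt ⇒ txxxxxxxxxxt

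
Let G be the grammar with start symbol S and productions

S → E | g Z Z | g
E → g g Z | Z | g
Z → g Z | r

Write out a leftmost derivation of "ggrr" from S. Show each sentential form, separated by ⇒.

S⇒gZZ⇒ggZZ⇒ggrZ⇒ggrr

S ⇒ gZZ   [S → g Z Z]
gZZ ⇒ ggZZ   [Z → g Z]
ggZZ ⇒ ggrZ   [Z → r]
ggrZ ⇒ ggrr   [Z → r]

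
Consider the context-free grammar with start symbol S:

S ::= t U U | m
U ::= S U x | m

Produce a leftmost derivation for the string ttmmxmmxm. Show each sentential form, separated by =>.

S=>tUU=>tSUxU=>ttUUUxU=>ttSUxUUxU=>ttmUxUUxU=>ttmmxUUxU=>ttmmxmUxU=>ttmmxmmxU=>ttmmxmmxm

S => tUU   [S ::= t U U]
tUU => tSUxU   [U ::= S U x]
tSUxU => ttUUUxU   [S ::= t U U]
ttUUUxU => ttSUxUUxU   [U ::= S U x]
ttSUxUUxU => ttmUxUUxU   [S ::= m]
ttmUxUUxU => ttmmxUUxU   [U ::= m]
ttmmxUUxU => ttmmxmUxU   [U ::= m]
ttmmxmUxU => ttmmxmmxU   [U ::= m]
ttmmxmmxU => ttmmxmmxm   [U ::= m]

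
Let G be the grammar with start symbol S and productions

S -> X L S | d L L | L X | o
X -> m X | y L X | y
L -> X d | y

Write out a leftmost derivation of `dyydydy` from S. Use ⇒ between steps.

S ⇒ dLL   [S -> d L L]
dLL ⇒ dXdL   [L -> X d]
dXdL ⇒ dyLXdL   [X -> y L X]
dyLXdL ⇒ dyXdXdL   [L -> X d]
dyXdXdL ⇒ dyydXdL   [X -> y]
dyydXdL ⇒ dyydydL   [X -> y]
dyydydL ⇒ dyydydy   [L -> y]

S⇒dLL⇒dXdL⇒dyLXdL⇒dyXdXdL⇒dyydXdL⇒dyydydL⇒dyydydy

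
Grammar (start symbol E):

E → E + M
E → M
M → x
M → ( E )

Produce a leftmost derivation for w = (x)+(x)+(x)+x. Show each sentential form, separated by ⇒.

E ⇒ E+M   [E → E + M]
E+M ⇒ E+M+M   [E → E + M]
E+M+M ⇒ E+M+M+M   [E → E + M]
E+M+M+M ⇒ M+M+M+M   [E → M]
M+M+M+M ⇒ (E)+M+M+M   [M → ( E )]
(E)+M+M+M ⇒ (M)+M+M+M   [E → M]
(M)+M+M+M ⇒ (x)+M+M+M   [M → x]
(x)+M+M+M ⇒ (x)+(E)+M+M   [M → ( E )]
(x)+(E)+M+M ⇒ (x)+(M)+M+M   [E → M]
(x)+(M)+M+M ⇒ (x)+(x)+M+M   [M → x]
(x)+(x)+M+M ⇒ (x)+(x)+(E)+M   [M → ( E )]
(x)+(x)+(E)+M ⇒ (x)+(x)+(M)+M   [E → M]
(x)+(x)+(M)+M ⇒ (x)+(x)+(x)+M   [M → x]
(x)+(x)+(x)+M ⇒ (x)+(x)+(x)+x   [M → x]

E ⇒ E+M ⇒ E+M+M ⇒ E+M+M+M ⇒ M+M+M+M ⇒ (E)+M+M+M ⇒ (M)+M+M+M ⇒ (x)+M+M+M ⇒ (x)+(E)+M+M ⇒ (x)+(M)+M+M ⇒ (x)+(x)+M+M ⇒ (x)+(x)+(E)+M ⇒ (x)+(x)+(M)+M ⇒ (x)+(x)+(x)+M ⇒ (x)+(x)+(x)+x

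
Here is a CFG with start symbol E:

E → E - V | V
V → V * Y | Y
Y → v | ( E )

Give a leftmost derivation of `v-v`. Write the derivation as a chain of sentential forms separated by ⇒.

E ⇒ E-V   [E → E - V]
E-V ⇒ V-V   [E → V]
V-V ⇒ Y-V   [V → Y]
Y-V ⇒ v-V   [Y → v]
v-V ⇒ v-Y   [V → Y]
v-Y ⇒ v-v   [Y → v]

E ⇒ E-V ⇒ V-V ⇒ Y-V ⇒ v-V ⇒ v-Y ⇒ v-v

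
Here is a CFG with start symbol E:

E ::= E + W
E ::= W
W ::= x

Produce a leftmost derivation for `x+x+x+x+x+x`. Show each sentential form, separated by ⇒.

E ⇒ E+W ⇒ E+W+W ⇒ E+W+W+W ⇒ E+W+W+W+W ⇒ E+W+W+W+W+W ⇒ W+W+W+W+W+W ⇒ x+W+W+W+W+W ⇒ x+x+W+W+W+W ⇒ x+x+x+W+W+W ⇒ x+x+x+x+W+W ⇒ x+x+x+x+x+W ⇒ x+x+x+x+x+x

E ⇒ E+W   [E ::= E + W]
E+W ⇒ E+W+W   [E ::= E + W]
E+W+W ⇒ E+W+W+W   [E ::= E + W]
E+W+W+W ⇒ E+W+W+W+W   [E ::= E + W]
E+W+W+W+W ⇒ E+W+W+W+W+W   [E ::= E + W]
E+W+W+W+W+W ⇒ W+W+W+W+W+W   [E ::= W]
W+W+W+W+W+W ⇒ x+W+W+W+W+W   [W ::= x]
x+W+W+W+W+W ⇒ x+x+W+W+W+W   [W ::= x]
x+x+W+W+W+W ⇒ x+x+x+W+W+W   [W ::= x]
x+x+x+W+W+W ⇒ x+x+x+x+W+W   [W ::= x]
x+x+x+x+W+W ⇒ x+x+x+x+x+W   [W ::= x]
x+x+x+x+x+W ⇒ x+x+x+x+x+x   [W ::= x]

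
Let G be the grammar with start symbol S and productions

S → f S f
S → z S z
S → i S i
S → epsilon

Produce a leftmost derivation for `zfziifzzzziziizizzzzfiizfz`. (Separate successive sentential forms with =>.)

S => zSz => zfSfz => zfzSzfz => zfziSizfz => zfziiSiizfz => zfziifSfiizfz => zfziifzSzfiizfz => zfziifzzSzzfiizfz => zfziifzzzSzzzfiizfz => zfziifzzzzSzzzzfiizfz => zfziifzzzziSizzzzfiizfz => zfziifzzzzizSzizzzzfiizfz => zfziifzzzziziSizizzzzfiizfz => zfziifzzzziziizizzzzfiizfz

S => zSz   [S → z S z]
zSz => zfSfz   [S → f S f]
zfSfz => zfzSzfz   [S → z S z]
zfzSzfz => zfziSizfz   [S → i S i]
zfziSizfz => zfziiSiizfz   [S → i S i]
zfziiSiizfz => zfziifSfiizfz   [S → f S f]
zfziifSfiizfz => zfziifzSzfiizfz   [S → z S z]
zfziifzSzfiizfz => zfziifzzSzzfiizfz   [S → z S z]
zfziifzzSzzfiizfz => zfziifzzzSzzzfiizfz   [S → z S z]
zfziifzzzSzzzfiizfz => zfziifzzzzSzzzzfiizfz   [S → z S z]
zfziifzzzzSzzzzfiizfz => zfziifzzzziSizzzzfiizfz   [S → i S i]
zfziifzzzziSizzzzfiizfz => zfziifzzzzizSzizzzzfiizfz   [S → z S z]
zfziifzzzzizSzizzzzfiizfz => zfziifzzzziziSizizzzzfiizfz   [S → i S i]
zfziifzzzziziSizizzzzfiizfz => zfziifzzzziziizizzzzfiizfz   [S → epsilon]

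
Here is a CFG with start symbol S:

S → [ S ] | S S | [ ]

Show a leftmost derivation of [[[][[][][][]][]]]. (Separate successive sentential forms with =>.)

S=>[S]=>[[S]]=>[[SS]]=>[[[]S]]=>[[[]SS]]=>[[[][S]S]]=>[[[][SS]S]]=>[[[][SSS]S]]=>[[[][SSSS]S]]=>[[[][[]SSS]S]]=>[[[][[][]SS]S]]=>[[[][[][][]S]S]]=>[[[][[][][][]]S]]=>[[[][[][][][]][]]]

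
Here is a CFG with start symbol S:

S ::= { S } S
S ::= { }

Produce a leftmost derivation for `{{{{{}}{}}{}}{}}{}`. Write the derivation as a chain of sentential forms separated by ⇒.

S ⇒ {S}S ⇒ {{S}S}S ⇒ {{{S}S}S}S ⇒ {{{{S}S}S}S}S ⇒ {{{{{}}S}S}S}S ⇒ {{{{{}}{}}S}S}S ⇒ {{{{{}}{}}{}}S}S ⇒ {{{{{}}{}}{}}{}}S ⇒ {{{{{}}{}}{}}{}}{}

S ⇒ {S}S   [S ::= { S } S]
{S}S ⇒ {{S}S}S   [S ::= { S } S]
{{S}S}S ⇒ {{{S}S}S}S   [S ::= { S } S]
{{{S}S}S}S ⇒ {{{{S}S}S}S}S   [S ::= { S } S]
{{{{S}S}S}S}S ⇒ {{{{{}}S}S}S}S   [S ::= { }]
{{{{{}}S}S}S}S ⇒ {{{{{}}{}}S}S}S   [S ::= { }]
{{{{{}}{}}S}S}S ⇒ {{{{{}}{}}{}}S}S   [S ::= { }]
{{{{{}}{}}{}}S}S ⇒ {{{{{}}{}}{}}{}}S   [S ::= { }]
{{{{{}}{}}{}}{}}S ⇒ {{{{{}}{}}{}}{}}{}   [S ::= { }]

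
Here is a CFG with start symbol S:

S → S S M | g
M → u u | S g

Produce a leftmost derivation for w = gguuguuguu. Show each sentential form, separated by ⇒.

S ⇒ SSM ⇒ SSMSM ⇒ SSMSMSM ⇒ gSMSMSM ⇒ ggMSMSM ⇒ gguuSMSM ⇒ gguugMSM ⇒ gguuguuSM ⇒ gguuguugM ⇒ gguuguuguu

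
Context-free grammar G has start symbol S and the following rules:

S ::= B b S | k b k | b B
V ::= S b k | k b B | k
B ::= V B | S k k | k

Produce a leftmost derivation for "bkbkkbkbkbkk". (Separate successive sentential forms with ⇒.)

S ⇒ bB   [S ::= b B]
bB ⇒ bVB   [B ::= V B]
bVB ⇒ bkbBB   [V ::= k b B]
bkbBB ⇒ bkbkB   [B ::= k]
bkbkB ⇒ bkbkVB   [B ::= V B]
bkbkVB ⇒ bkbkSbkB   [V ::= S b k]
bkbkSbkB ⇒ bkbkBbSbkB   [S ::= B b S]
bkbkBbSbkB ⇒ bkbkkbSbkB   [B ::= k]
bkbkkbSbkB ⇒ bkbkkbkbkbkB   [S ::= k b k]
bkbkkbkbkbkB ⇒ bkbkkbkbkbkk   [B ::= k]

S ⇒ bB ⇒ bVB ⇒ bkbBB ⇒ bkbkB ⇒ bkbkVB ⇒ bkbkSbkB ⇒ bkbkBbSbkB ⇒ bkbkkbSbkB ⇒ bkbkkbkbkbkB ⇒ bkbkkbkbkbkk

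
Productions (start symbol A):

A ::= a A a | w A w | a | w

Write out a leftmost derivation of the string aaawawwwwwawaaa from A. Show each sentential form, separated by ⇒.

A ⇒ aAa   [A ::= a A a]
aAa ⇒ aaAaa   [A ::= a A a]
aaAaa ⇒ aaaAaaa   [A ::= a A a]
aaaAaaa ⇒ aaawAwaaa   [A ::= w A w]
aaawAwaaa ⇒ aaawaAawaaa   [A ::= a A a]
aaawaAawaaa ⇒ aaawawAwawaaa   [A ::= w A w]
aaawawAwawaaa ⇒ aaawawwAwwawaaa   [A ::= w A w]
aaawawwAwwawaaa ⇒ aaawawwwwwawaaa   [A ::= w]

A⇒aAa⇒aaAaa⇒aaaAaaa⇒aaawAwaaa⇒aaawaAawaaa⇒aaawawAwawaaa⇒aaawawwAwwawaaa⇒aaawawwwwwawaaa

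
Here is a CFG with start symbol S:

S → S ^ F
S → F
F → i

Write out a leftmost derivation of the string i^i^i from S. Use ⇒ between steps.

S⇒S^F⇒S^F^F⇒F^F^F⇒i^F^F⇒i^i^F⇒i^i^i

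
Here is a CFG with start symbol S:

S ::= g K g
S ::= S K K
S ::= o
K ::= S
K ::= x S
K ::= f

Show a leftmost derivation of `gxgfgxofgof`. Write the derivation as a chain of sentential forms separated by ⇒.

S ⇒ SKK ⇒ gKgKK ⇒ gxSgKK ⇒ gxSKKgKK ⇒ gxgKgKKgKK ⇒ gxgfgKKgKK ⇒ gxgfgxSKgKK ⇒ gxgfgxoKgKK ⇒ gxgfgxofgKK ⇒ gxgfgxofgSK ⇒ gxgfgxofgoK ⇒ gxgfgxofgof

S ⇒ SKK   [S ::= S K K]
SKK ⇒ gKgKK   [S ::= g K g]
gKgKK ⇒ gxSgKK   [K ::= x S]
gxSgKK ⇒ gxSKKgKK   [S ::= S K K]
gxSKKgKK ⇒ gxgKgKKgKK   [S ::= g K g]
gxgKgKKgKK ⇒ gxgfgKKgKK   [K ::= f]
gxgfgKKgKK ⇒ gxgfgxSKgKK   [K ::= x S]
gxgfgxSKgKK ⇒ gxgfgxoKgKK   [S ::= o]
gxgfgxoKgKK ⇒ gxgfgxofgKK   [K ::= f]
gxgfgxofgKK ⇒ gxgfgxofgSK   [K ::= S]
gxgfgxofgSK ⇒ gxgfgxofgoK   [S ::= o]
gxgfgxofgoK ⇒ gxgfgxofgof   [K ::= f]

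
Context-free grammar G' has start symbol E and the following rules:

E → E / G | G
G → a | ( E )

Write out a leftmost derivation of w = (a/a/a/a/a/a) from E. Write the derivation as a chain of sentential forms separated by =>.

E => G => (E) => (E/G) => (E/G/G) => (E/G/G/G) => (E/G/G/G/G) => (E/G/G/G/G/G) => (G/G/G/G/G/G) => (a/G/G/G/G/G) => (a/a/G/G/G/G) => (a/a/a/G/G/G) => (a/a/a/a/G/G) => (a/a/a/a/a/G) => (a/a/a/a/a/a)

E => G   [E → G]
G => (E)   [G → ( E )]
(E) => (E/G)   [E → E / G]
(E/G) => (E/G/G)   [E → E / G]
(E/G/G) => (E/G/G/G)   [E → E / G]
(E/G/G/G) => (E/G/G/G/G)   [E → E / G]
(E/G/G/G/G) => (E/G/G/G/G/G)   [E → E / G]
(E/G/G/G/G/G) => (G/G/G/G/G/G)   [E → G]
(G/G/G/G/G/G) => (a/G/G/G/G/G)   [G → a]
(a/G/G/G/G/G) => (a/a/G/G/G/G)   [G → a]
(a/a/G/G/G/G) => (a/a/a/G/G/G)   [G → a]
(a/a/a/G/G/G) => (a/a/a/a/G/G)   [G → a]
(a/a/a/a/G/G) => (a/a/a/a/a/G)   [G → a]
(a/a/a/a/a/G) => (a/a/a/a/a/a)   [G → a]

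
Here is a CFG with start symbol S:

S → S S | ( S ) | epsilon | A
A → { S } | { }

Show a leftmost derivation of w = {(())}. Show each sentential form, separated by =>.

S=>A=>{S}=>{SS}=>{(S)S}=>{(SS)S}=>{((S)S)S}=>{(()S)S}=>{(())S}=>{(())}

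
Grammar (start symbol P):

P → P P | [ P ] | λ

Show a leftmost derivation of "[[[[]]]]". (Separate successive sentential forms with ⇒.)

P ⇒ PP ⇒ [P]P ⇒ [PP]P ⇒ [[P]P]P ⇒ [[[P]]P]P ⇒ [[[[P]]]P]P ⇒ [[[[]]]P]P ⇒ [[[[]]]]P ⇒ [[[[]]]]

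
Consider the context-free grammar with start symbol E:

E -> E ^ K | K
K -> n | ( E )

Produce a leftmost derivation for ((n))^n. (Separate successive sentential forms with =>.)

E => E^K => K^K => (E)^K => (K)^K => ((E))^K => ((K))^K => ((n))^K => ((n))^n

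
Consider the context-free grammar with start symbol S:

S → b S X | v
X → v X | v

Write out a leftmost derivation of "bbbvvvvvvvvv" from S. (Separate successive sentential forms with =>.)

S => bSX => bbSXX => bbbSXXX => bbbvXXX => bbbvvXXX => bbbvvvXXX => bbbvvvvXXX => bbbvvvvvXX => bbbvvvvvvXX => bbbvvvvvvvXX => bbbvvvvvvvvX => bbbvvvvvvvvv

S => bSX   [S → b S X]
bSX => bbSXX   [S → b S X]
bbSXX => bbbSXXX   [S → b S X]
bbbSXXX => bbbvXXX   [S → v]
bbbvXXX => bbbvvXXX   [X → v X]
bbbvvXXX => bbbvvvXXX   [X → v X]
bbbvvvXXX => bbbvvvvXXX   [X → v X]
bbbvvvvXXX => bbbvvvvvXX   [X → v]
bbbvvvvvXX => bbbvvvvvvXX   [X → v X]
bbbvvvvvvXX => bbbvvvvvvvXX   [X → v X]
bbbvvvvvvvXX => bbbvvvvvvvvX   [X → v]
bbbvvvvvvvvX => bbbvvvvvvvvv   [X → v]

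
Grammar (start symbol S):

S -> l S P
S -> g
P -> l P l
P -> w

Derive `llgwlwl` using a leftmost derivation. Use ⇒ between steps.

S ⇒ lSP   [S -> l S P]
lSP ⇒ llSPP   [S -> l S P]
llSPP ⇒ llgPP   [S -> g]
llgPP ⇒ llgwP   [P -> w]
llgwP ⇒ llgwlPl   [P -> l P l]
llgwlPl ⇒ llgwlwl   [P -> w]

S ⇒ lSP ⇒ llSPP ⇒ llgPP ⇒ llgwP ⇒ llgwlPl ⇒ llgwlwl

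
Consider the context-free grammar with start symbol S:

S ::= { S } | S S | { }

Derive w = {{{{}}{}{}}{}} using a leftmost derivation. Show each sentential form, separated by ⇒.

S⇒{S}⇒{SS}⇒{{S}S}⇒{{SS}S}⇒{{SSS}S}⇒{{{S}SS}S}⇒{{{{}}SS}S}⇒{{{{}}{}S}S}⇒{{{{}}{}{}}S}⇒{{{{}}{}{}}{}}

S ⇒ {S}   [S ::= { S }]
{S} ⇒ {SS}   [S ::= S S]
{SS} ⇒ {{S}S}   [S ::= { S }]
{{S}S} ⇒ {{SS}S}   [S ::= S S]
{{SS}S} ⇒ {{SSS}S}   [S ::= S S]
{{SSS}S} ⇒ {{{S}SS}S}   [S ::= { S }]
{{{S}SS}S} ⇒ {{{{}}SS}S}   [S ::= { }]
{{{{}}SS}S} ⇒ {{{{}}{}S}S}   [S ::= { }]
{{{{}}{}S}S} ⇒ {{{{}}{}{}}S}   [S ::= { }]
{{{{}}{}{}}S} ⇒ {{{{}}{}{}}{}}   [S ::= { }]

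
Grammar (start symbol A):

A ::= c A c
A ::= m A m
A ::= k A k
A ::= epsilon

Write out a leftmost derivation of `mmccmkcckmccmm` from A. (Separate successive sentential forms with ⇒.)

A ⇒ mAm ⇒ mmAmm ⇒ mmcAcmm ⇒ mmccAccmm ⇒ mmccmAmccmm ⇒ mmccmkAkmccmm ⇒ mmccmkcAckmccmm ⇒ mmccmkcckmccmm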